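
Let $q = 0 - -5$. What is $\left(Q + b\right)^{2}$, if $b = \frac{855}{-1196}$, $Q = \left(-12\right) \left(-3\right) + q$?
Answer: $\frac{2321408761}{1430416} \approx 1622.9$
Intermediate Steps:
$q = 5$ ($q = 0 + 5 = 5$)
$Q = 41$ ($Q = \left(-12\right) \left(-3\right) + 5 = 36 + 5 = 41$)
$b = - \frac{855}{1196}$ ($b = 855 \left(- \frac{1}{1196}\right) = - \frac{855}{1196} \approx -0.71488$)
$\left(Q + b\right)^{2} = \left(41 - \frac{855}{1196}\right)^{2} = \left(\frac{48181}{1196}\right)^{2} = \frac{2321408761}{1430416}$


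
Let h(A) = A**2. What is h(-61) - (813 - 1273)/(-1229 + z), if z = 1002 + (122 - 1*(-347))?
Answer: 450471/121 ≈ 3722.9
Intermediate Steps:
z = 1471 (z = 1002 + (122 + 347) = 1002 + 469 = 1471)
h(-61) - (813 - 1273)/(-1229 + z) = (-61)**2 - (813 - 1273)/(-1229 + 1471) = 3721 - (-460)/242 = 3721 - 1*(-230/121) = 3721 + 230/121 = 450471/121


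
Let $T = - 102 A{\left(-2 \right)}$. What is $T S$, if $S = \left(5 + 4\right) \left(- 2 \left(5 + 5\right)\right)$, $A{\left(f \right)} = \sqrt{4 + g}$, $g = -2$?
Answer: $18360 \sqrt{2} \approx 25965.0$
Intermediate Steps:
$A{\left(f \right)} = \sqrt{2}$ ($A{\left(f \right)} = \sqrt{4 - 2} = \sqrt{2}$)
$S = -180$ ($S = 9 \left(\left(-2\right) 10\right) = 9 \left(-20\right) = -180$)
$T = - 102 \sqrt{2} \approx -144.25$
$T S = - 102 \sqrt{2} \left(-180\right) = 18360 \sqrt{2}$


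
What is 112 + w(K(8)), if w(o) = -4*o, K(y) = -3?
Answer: 124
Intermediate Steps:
112 + w(K(8)) = 112 - 4*(-3) = 112 + 12 = 124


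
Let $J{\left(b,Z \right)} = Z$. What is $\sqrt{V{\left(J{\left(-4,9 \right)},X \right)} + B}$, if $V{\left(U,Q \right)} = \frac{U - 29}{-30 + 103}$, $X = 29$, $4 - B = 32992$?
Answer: $\frac{4 i \sqrt{10987157}}{73} \approx 181.63 i$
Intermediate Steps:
$B = -32988$ ($B = 4 - 32992 = -32988$)
$V{\left(U,Q \right)} = - \frac{29}{73} + \frac{U}{73}$ ($V{\left(U,Q \right)} = \frac{-29 + U}{73} = \left(-29 + U\right) \frac{1}{73} = - \frac{29}{73} + \frac{U}{73}$)
$\sqrt{V{\left(J{\left(-4,9 \right)},X \right)} + B} = \sqrt{\left(- \frac{29}{73} + \frac{1}{73} \cdot 9\right) - 32988} = \sqrt{\left(- \frac{29}{73} + \frac{9}{73}\right) - 32988} = \sqrt{- \frac{20}{73} - 32988} = \sqrt{- \frac{2408144}{73}} = \frac{4 i \sqrt{10987157}}{73}$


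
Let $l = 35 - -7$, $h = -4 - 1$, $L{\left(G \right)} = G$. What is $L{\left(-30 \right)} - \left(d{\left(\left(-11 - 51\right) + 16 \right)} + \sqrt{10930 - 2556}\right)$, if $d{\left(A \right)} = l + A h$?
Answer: $-302 - \sqrt{8374} \approx -393.51$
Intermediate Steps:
$h = -5$ ($h = -4 - 1 = -5$)
$l = 42$ ($l = 35 + 7 = 42$)
$d{\left(A \right)} = 42 - 5 A$ ($d{\left(A \right)} = 42 + A \left(-5\right) = 42 - 5 A$)
$L{\left(-30 \right)} - \left(d{\left(\left(-11 - 51\right) + 16 \right)} + \sqrt{10930 - 2556}\right) = -30 - \left(\left(42 - 5 \left(\left(-11 - 51\right) + 16\right)\right) + \sqrt{10930 - 2556}\right) = -30 - \left(\left(42 - 5 \left(-62 + 16\right)\right) + \sqrt{8374}\right) = -30 - \left(\left(42 - -230\right) + \sqrt{8374}\right) = -30 - \left(\left(42 + 230\right) + \sqrt{8374}\right) = -30 - \left(272 + \sqrt{8374}\right) = -302 - \sqrt{8374}$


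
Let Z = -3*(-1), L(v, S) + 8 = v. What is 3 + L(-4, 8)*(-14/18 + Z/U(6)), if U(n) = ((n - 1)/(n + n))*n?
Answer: -31/15 ≈ -2.0667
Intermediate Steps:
L(v, S) = -8 + v
Z = 3
U(n) = -½ + n/2 (U(n) = ((-1 + n)/((2*n)))*n = ((-1 + n)*(1/(2*n)))*n = ((-1 + n)/(2*n))*n = -½ + n/2)
3 + L(-4, 8)*(-14/18 + Z/U(6)) = 3 + (-8 - 4)*(-14/18 + 3/(-½ + (½)*6)) = 3 - 12*(-14*1/18 + 3/(-½ + 3)) = 3 - 12*(-7/9 + 3/(5/2)) = 3 - 12*(-7/9 + 3*(⅖)) = 3 - 12*(-7/9 + 6/5) = 3 - 12*19/45 = 3 - 76/15 = -31/15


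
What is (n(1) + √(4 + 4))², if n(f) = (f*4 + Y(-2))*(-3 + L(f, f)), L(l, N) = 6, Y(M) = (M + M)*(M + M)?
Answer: 3608 + 240*√2 ≈ 3947.4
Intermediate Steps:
Y(M) = 4*M² (Y(M) = (2*M)*(2*M) = 4*M²)
n(f) = 48 + 12*f (n(f) = (f*4 + 4*(-2)²)*(-3 + 6) = (4*f + 4*4)*3 = (4*f + 16)*3 = (16 + 4*f)*3 = 48 + 12*f)
(n(1) + √(4 + 4))² = ((48 + 12*1) + √(4 + 4))² = ((48 + 12) + √8)² = (60 + 2*√2)²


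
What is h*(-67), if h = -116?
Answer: 7772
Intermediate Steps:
h*(-67) = -116*(-67) = 7772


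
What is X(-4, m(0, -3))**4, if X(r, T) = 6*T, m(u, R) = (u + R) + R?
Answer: 1679616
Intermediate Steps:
m(u, R) = u + 2*R (m(u, R) = (R + u) + R = u + 2*R)
X(-4, m(0, -3))**4 = (6*(0 + 2*(-3)))**4 = (6*(0 - 6))**4 = (6*(-6))**4 = (-36)**4 = 1679616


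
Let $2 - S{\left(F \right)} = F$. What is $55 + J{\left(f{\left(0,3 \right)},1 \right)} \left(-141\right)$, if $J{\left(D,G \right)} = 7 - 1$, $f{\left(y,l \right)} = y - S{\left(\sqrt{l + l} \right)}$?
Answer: $-791$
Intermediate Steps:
$S{\left(F \right)} = 2 - F$
$f{\left(y,l \right)} = -2 + y + \sqrt{2} \sqrt{l}$ ($f{\left(y,l \right)} = y - \left(2 - \sqrt{l + l}\right) = y - \left(2 - \sqrt{2 l}\right) = y - \left(2 - \sqrt{2} \sqrt{l}\right) = y + \left(-2 + \sqrt{2} \sqrt{l}\right) = -2 + y + \sqrt{2} \sqrt{l}$)
$J{\left(D,G \right)} = 6$
$55 + J{\left(f{\left(0,3 \right)},1 \right)} \left(-141\right) = 55 + 6 \left(-141\right) = 55 - 846 = -791$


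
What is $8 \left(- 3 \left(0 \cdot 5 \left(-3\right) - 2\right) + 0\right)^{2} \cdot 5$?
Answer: $1440$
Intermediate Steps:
$8 \left(- 3 \left(0 \cdot 5 \left(-3\right) - 2\right) + 0\right)^{2} \cdot 5 = 8 \left(- 3 \left(0 \left(-3\right) - 2\right) + 0\right)^{2} \cdot 5 = 8 \left(- 3 \left(0 - 2\right) + 0\right)^{2} \cdot 5 = 8 \left(\left(-3\right) \left(-2\right) + 0\right)^{2} \cdot 5 = 8 \left(6 + 0\right)^{2} \cdot 5 = 8 \cdot 6^{2} \cdot 5 = 8 \cdot 36 \cdot 5 = 288 \cdot 5 = 1440$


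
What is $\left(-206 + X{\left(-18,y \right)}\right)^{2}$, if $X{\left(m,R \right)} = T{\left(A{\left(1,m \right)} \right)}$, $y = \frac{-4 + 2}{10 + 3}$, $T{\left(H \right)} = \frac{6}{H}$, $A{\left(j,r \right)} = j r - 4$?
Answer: $\frac{5148361}{121} \approx 42548.0$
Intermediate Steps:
$A{\left(j,r \right)} = -4 + j r$
$y = - \frac{2}{13} \approx -0.15385$
$X{\left(m,R \right)} = \frac{6}{-4 + m}$ ($X{\left(m,R \right)} = \frac{6}{-4 + 1 m} = \frac{6}{-4 + m}$)
$\left(-206 + X{\left(-18,y \right)}\right)^{2} = \left(-206 + \frac{6}{-4 - 18}\right)^{2} = \left(-206 + \frac{6}{-22}\right)^{2} = \left(-206 + 6 \left(- \frac{1}{22}\right)\right)^{2} = \left(-206 - \frac{3}{11}\right)^{2} = \left(- \frac{2269}{11}\right)^{2} = \frac{5148361}{121}$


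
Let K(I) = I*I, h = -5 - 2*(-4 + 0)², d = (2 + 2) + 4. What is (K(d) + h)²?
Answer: 729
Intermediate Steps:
d = 8 (d = 4 + 4 = 8)
h = -37 (h = -5 - 2*(-4)² = -5 - 2*16 = -5 - 32 = -37)
K(I) = I²
(K(d) + h)² = (8² - 37)² = (64 - 37)² = 27² = 729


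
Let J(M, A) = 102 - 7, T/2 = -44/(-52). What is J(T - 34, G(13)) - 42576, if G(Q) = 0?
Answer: -42481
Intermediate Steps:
T = 22/13 (T = 2*(-44/(-52)) = 2*(-44*(-1/52)) = 2*(11/13) = 22/13 ≈ 1.6923)
J(M, A) = 95
J(T - 34, G(13)) - 42576 = 95 - 42576 = -42481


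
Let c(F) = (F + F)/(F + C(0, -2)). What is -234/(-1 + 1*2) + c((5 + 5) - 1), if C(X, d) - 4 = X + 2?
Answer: -1164/5 ≈ -232.80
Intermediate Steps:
C(X, d) = 6 + X (C(X, d) = 4 + (X + 2) = 4 + (2 + X) = 6 + X)
c(F) = 2*F/(6 + F) (c(F) = (F + F)/(F + (6 + 0)) = (2*F)/(F + 6) = (2*F)/(6 + F) = 2*F/(6 + F))
-234/(-1 + 1*2) + c((5 + 5) - 1) = -234/(-1 + 1*2) + 2*((5 + 5) - 1)/(6 + ((5 + 5) - 1)) = -234/(-1 + 2) + 2*(10 - 1)/(6 + (10 - 1)) = -234/1 + 2*9/(6 + 9) = -234*1 + 2*9/15 = -234 + 2*9*(1/15) = -234 + 6/5 = -1164/5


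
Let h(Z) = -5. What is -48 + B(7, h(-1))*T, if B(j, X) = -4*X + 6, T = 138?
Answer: 3540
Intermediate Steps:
B(j, X) = 6 - 4*X
-48 + B(7, h(-1))*T = -48 + (6 - 4*(-5))*138 = -48 + (6 + 20)*138 = -48 + 26*138 = -48 + 3588 = 3540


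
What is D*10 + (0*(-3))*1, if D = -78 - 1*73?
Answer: -1510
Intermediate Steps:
D = -151 (D = -78 - 73 = -151)
D*10 + (0*(-3))*1 = -151*10 + (0*(-3))*1 = -1510 + 0*1 = -1510 + 0 = -1510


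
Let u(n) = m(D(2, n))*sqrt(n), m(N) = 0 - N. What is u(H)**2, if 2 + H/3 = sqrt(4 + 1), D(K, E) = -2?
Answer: -24 + 12*sqrt(5) ≈ 2.8328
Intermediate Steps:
m(N) = -N
H = -6 + 3*sqrt(5) (H = -6 + 3*sqrt(4 + 1) = -6 + 3*sqrt(5) ≈ 0.70820)
u(n) = 2*sqrt(n) (u(n) = (-1*(-2))*sqrt(n) = 2*sqrt(n))
u(H)**2 = (2*sqrt(-6 + 3*sqrt(5)))**2 = -24 + 12*sqrt(5)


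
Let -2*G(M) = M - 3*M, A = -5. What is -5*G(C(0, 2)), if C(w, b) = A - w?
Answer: 25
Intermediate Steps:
C(w, b) = -5 - w
G(M) = M (G(M) = -(M - 3*M)/2 = -(-1)*M = M)
-5*G(C(0, 2)) = -5*(-5 - 1*0) = -5*(-5 + 0) = -5*(-5) = 25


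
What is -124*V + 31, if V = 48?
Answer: -5921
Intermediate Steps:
-124*V + 31 = -124*48 + 31 = -5952 + 31 = -5921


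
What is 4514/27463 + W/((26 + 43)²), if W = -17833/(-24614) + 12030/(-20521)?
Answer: 10857183713461975/66043012495029642 ≈ 0.16440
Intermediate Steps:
W = 69844573/505103894 (W = -17833*(-1/24614) + 12030*(-1/20521) = 17833/24614 - 12030/20521 = 69844573/505103894 ≈ 0.13828)
4514/27463 + W/((26 + 43)²) = 4514/27463 + 69844573/(505103894*((26 + 43)²)) = 4514*(1/27463) + 69844573/(505103894*(69²)) = 4514/27463 + (69844573/505103894)/4761 = 4514/27463 + (69844573/505103894)*(1/4761) = 4514/27463 + 69844573/2404799639334 = 10857183713461975/66043012495029642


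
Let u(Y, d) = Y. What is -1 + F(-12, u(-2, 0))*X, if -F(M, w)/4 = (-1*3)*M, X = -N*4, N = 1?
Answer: 575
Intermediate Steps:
X = -4 (X = -1*1*4 = -1*4 = -4)
F(M, w) = 12*M (F(M, w) = -4*(-1*3)*M = -(-12)*M = 12*M)
-1 + F(-12, u(-2, 0))*X = -1 + (12*(-12))*(-4) = -1 - 144*(-4) = -1 + 576 = 575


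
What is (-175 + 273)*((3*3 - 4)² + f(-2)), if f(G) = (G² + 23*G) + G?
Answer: -1862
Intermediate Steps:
f(G) = G² + 24*G
(-175 + 273)*((3*3 - 4)² + f(-2)) = (-175 + 273)*((3*3 - 4)² - 2*(24 - 2)) = 98*((9 - 4)² - 2*22) = 98*(5² - 44) = 98*(25 - 44) = 98*(-19) = -1862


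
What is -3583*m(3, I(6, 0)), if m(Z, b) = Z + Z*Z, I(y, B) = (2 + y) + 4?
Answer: -42996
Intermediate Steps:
I(y, B) = 6 + y
m(Z, b) = Z + Z²
-3583*m(3, I(6, 0)) = -10749*(1 + 3) = -10749*4 = -3583*12 = -42996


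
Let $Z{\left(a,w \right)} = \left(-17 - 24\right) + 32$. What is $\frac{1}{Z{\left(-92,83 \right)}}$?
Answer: $- \frac{1}{9} \approx -0.11111$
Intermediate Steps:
$Z{\left(a,w \right)} = -9$ ($Z{\left(a,w \right)} = -41 + 32 = -9$)
$\frac{1}{Z{\left(-92,83 \right)}} = \frac{1}{-9} = - \frac{1}{9}$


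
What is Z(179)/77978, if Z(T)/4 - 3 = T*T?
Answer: 64088/38989 ≈ 1.6437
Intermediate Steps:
Z(T) = 12 + 4*T² (Z(T) = 12 + 4*(T*T) = 12 + 4*T²)
Z(179)/77978 = (12 + 4*179²)/77978 = (12 + 4*32041)*(1/77978) = (12 + 128164)*(1/77978) = 128176*(1/77978) = 64088/38989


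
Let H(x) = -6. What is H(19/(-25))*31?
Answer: -186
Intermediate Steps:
H(19/(-25))*31 = -6*31 = -186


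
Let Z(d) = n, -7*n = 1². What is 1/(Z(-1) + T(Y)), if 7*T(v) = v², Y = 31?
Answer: 7/960 ≈ 0.0072917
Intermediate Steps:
n = -⅐ (n = -⅐*1² = -⅐*1 = -⅐ ≈ -0.14286)
Z(d) = -⅐
T(v) = v²/7
1/(Z(-1) + T(Y)) = 1/(-⅐ + (⅐)*31²) = 1/(-⅐ + (⅐)*961) = 1/(-⅐ + 961/7) = 1/(960/7) = 7/960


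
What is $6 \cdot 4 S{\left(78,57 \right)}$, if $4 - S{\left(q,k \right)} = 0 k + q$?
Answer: $-1776$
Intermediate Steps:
$S{\left(q,k \right)} = 4 - q$ ($S{\left(q,k \right)} = 4 - \left(0 k + q\right) = 4 - \left(0 + q\right) = 4 - q$)
$6 \cdot 4 S{\left(78,57 \right)} = 6 \cdot 4 \left(4 - 78\right) = 24 \left(4 - 78\right) = 24 \left(-74\right) = -1776$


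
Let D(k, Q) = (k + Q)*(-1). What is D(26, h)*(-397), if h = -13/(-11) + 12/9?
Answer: 373577/33 ≈ 11321.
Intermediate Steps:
h = 83/33 (h = -13*(-1/11) + 12*(⅑) = 13/11 + 4/3 = 83/33 ≈ 2.5152)
D(k, Q) = -Q - k (D(k, Q) = (Q + k)*(-1) = -Q - k)
D(26, h)*(-397) = (-1*83/33 - 1*26)*(-397) = (-83/33 - 26)*(-397) = -941/33*(-397) = 373577/33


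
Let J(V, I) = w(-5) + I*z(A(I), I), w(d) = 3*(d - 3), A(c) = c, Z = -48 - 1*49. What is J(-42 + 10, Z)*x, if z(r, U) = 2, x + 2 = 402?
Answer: -87200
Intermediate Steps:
Z = -97 (Z = -48 - 49 = -97)
w(d) = -9 + 3*d (w(d) = 3*(-3 + d) = -9 + 3*d)
x = 400 (x = -2 + 402 = 400)
J(V, I) = -24 + 2*I (J(V, I) = (-9 + 3*(-5)) + I*2 = (-9 - 15) + 2*I = -24 + 2*I)
J(-42 + 10, Z)*x = (-24 + 2*(-97))*400 = (-24 - 194)*400 = -218*400 = -87200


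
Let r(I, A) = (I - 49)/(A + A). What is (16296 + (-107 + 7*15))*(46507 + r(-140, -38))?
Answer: 28797371987/38 ≈ 7.5783e+8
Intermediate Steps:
r(I, A) = (-49 + I)/(2*A) (r(I, A) = (-49 + I)/((2*A)) = (-49 + I)*(1/(2*A)) = (-49 + I)/(2*A))
(16296 + (-107 + 7*15))*(46507 + r(-140, -38)) = (16296 + (-107 + 7*15))*(46507 + (½)*(-49 - 140)/(-38)) = (16296 + (-107 + 105))*(46507 + (½)*(-1/38)*(-189)) = (16296 - 2)*(46507 + 189/76) = 16294*(3534721/76) = 28797371987/38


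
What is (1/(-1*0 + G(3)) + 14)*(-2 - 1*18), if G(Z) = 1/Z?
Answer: -340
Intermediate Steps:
(1/(-1*0 + G(3)) + 14)*(-2 - 1*18) = (1/(-1*0 + 1/3) + 14)*(-2 - 1*18) = (1/(0 + ⅓) + 14)*(-2 - 18) = (1/(⅓) + 14)*(-20) = (3 + 14)*(-20) = 17*(-20) = -340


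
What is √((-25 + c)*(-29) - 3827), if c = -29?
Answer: I*√2261 ≈ 47.55*I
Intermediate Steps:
√((-25 + c)*(-29) - 3827) = √((-25 - 29)*(-29) - 3827) = √(-54*(-29) - 3827) = √(1566 - 3827) = √(-2261) = I*√2261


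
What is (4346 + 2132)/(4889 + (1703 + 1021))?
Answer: 6478/7613 ≈ 0.85091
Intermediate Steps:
(4346 + 2132)/(4889 + (1703 + 1021)) = 6478/(4889 + 2724) = 6478/7613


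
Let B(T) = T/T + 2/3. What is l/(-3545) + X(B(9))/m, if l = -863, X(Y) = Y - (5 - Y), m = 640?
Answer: 327847/1361280 ≈ 0.24084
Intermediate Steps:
B(T) = 5/3 (B(T) = 1 + 2*(1/3) = 1 + 2/3 = 5/3)
X(Y) = -5 + 2*Y (X(Y) = Y + (-5 + Y) = -5 + 2*Y)
l/(-3545) + X(B(9))/m = -863/(-3545) + (-5 + 2*(5/3))/640 = -863*(-1/3545) + (-5 + 10/3)*(1/640) = 863/3545 - 5/3*1/640 = 863/3545 - 1/384 = 327847/1361280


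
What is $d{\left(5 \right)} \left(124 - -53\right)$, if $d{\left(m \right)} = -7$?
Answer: $-1239$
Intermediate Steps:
$d{\left(5 \right)} \left(124 - -53\right) = - 7 \left(124 - -53\right) = - 7 \left(124 + 53\right) = \left(-7\right) 177 = -1239$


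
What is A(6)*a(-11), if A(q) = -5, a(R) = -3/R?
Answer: -15/11 ≈ -1.3636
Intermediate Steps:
A(6)*a(-11) = -(-15)/(-11) = -(-15)*(-1)/11 = -5*3/11 = -15/11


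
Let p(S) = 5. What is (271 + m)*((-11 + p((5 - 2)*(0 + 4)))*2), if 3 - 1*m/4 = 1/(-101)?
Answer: -343044/101 ≈ -3396.5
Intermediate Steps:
m = 1216/101 (m = 12 - 4/(-101) = 12 - 4*(-1/101) = 12 + 4/101 = 1216/101 ≈ 12.040)
(271 + m)*((-11 + p((5 - 2)*(0 + 4)))*2) = (271 + 1216/101)*((-11 + 5)*2) = 28587*(-6*2)/101 = (28587/101)*(-12) = -343044/101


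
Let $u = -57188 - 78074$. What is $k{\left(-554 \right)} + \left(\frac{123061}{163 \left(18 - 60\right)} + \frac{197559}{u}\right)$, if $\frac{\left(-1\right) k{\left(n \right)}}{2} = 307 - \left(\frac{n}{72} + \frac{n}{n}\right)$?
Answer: $- \frac{898443552347}{1389005478} \approx -646.83$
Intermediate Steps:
$u = -135262$ ($u = -57188 - 78074 = -135262$)
$k{\left(n \right)} = -612 + \frac{n}{36}$ ($k{\left(n \right)} = - 2 \left(307 - \left(\frac{n}{72} + \frac{n}{n}\right)\right) = - 2 \left(307 - \left(n \frac{1}{72} + 1\right)\right) = - 2 \left(307 - \left(\frac{n}{72} + 1\right)\right) = - 2 \left(307 - \left(1 + \frac{n}{72}\right)\right) = - 2 \left(306 - \frac{n}{72}\right) = -612 + \frac{n}{36}$)
$k{\left(-554 \right)} + \left(\frac{123061}{163 \left(18 - 60\right)} + \frac{197559}{u}\right) = \left(-612 + \frac{1}{36} \left(-554\right)\right) + \left(\frac{123061}{163 \left(18 - 60\right)} + \frac{197559}{-135262}\right) = \left(-612 - \frac{277}{18}\right) + \left(\frac{123061}{163 \left(-42\right)} + 197559 \left(- \frac{1}{135262}\right)\right) = - \frac{11293}{18} + \left(\frac{123061}{-6846} - \frac{197559}{135262}\right) = - \frac{11293}{18} + \left(123061 \left(- \frac{1}{6846}\right) - \frac{197559}{135262}\right) = - \frac{11293}{18} - \frac{4499491474}{231500913} = - \frac{898443552347}{1389005478}$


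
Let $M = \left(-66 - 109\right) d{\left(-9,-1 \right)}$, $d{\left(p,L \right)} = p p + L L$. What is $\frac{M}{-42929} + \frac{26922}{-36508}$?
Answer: $- \frac{315922369}{783625966} \approx -0.40315$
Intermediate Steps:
$d{\left(p,L \right)} = L^{2} + p^{2}$ ($d{\left(p,L \right)} = p^{2} + L^{2} = L^{2} + p^{2}$)
$M = -14350$ ($M = \left(-66 - 109\right) \left(\left(-1\right)^{2} + \left(-9\right)^{2}\right) = - 175 \left(1 + 81\right) = \left(-175\right) 82 = -14350$)
$\frac{M}{-42929} + \frac{26922}{-36508} = - \frac{14350}{-42929} + \frac{26922}{-36508} = \left(-14350\right) \left(- \frac{1}{42929}\right) + 26922 \left(- \frac{1}{36508}\right) = \frac{14350}{42929} - \frac{13461}{18254} = - \frac{315922369}{783625966}$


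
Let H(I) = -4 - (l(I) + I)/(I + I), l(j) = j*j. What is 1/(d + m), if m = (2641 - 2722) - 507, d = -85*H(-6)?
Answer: -2/921 ≈ -0.0021716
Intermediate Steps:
l(j) = j²
H(I) = -4 - (I + I²)/(2*I) (H(I) = -4 - (I² + I)/(I + I) = -4 - (I + I²)/(2*I))
d = 255/2 (d = -85*(-9/2 - ½*(-6)) = -85*(-9/2 + 3) = -85*(-3/2) = 255/2 ≈ 127.50)
m = -588 (m = -81 - 507 = -588)
1/(d + m) = 1/(255/2 - 588) = 1/(-921/2) = -2/921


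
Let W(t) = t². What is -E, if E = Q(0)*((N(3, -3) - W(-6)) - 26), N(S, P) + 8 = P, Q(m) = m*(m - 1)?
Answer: 0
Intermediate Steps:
Q(m) = m*(-1 + m)
N(S, P) = -8 + P
E = 0 (E = (0*(-1 + 0))*(((-8 - 3) - 1*(-6)²) - 26) = (0*(-1))*((-11 - 1*36) - 26) = 0*((-11 - 36) - 26) = 0*(-47 - 26) = 0*(-73) = 0)
-E = -1*0 = 0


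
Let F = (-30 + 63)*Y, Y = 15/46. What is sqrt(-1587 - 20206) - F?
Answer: -495/46 + I*sqrt(21793) ≈ -10.761 + 147.62*I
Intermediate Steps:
Y = 15/46 (Y = 15*(1/46) = 15/46 ≈ 0.32609)
F = 495/46 (F = (-30 + 63)*(15/46) = 33*(15/46) = 495/46 ≈ 10.761)
sqrt(-1587 - 20206) - F = sqrt(-1587 - 20206) - 1*495/46 = sqrt(-21793) - 495/46 = I*sqrt(21793) - 495/46 = -495/46 + I*sqrt(21793)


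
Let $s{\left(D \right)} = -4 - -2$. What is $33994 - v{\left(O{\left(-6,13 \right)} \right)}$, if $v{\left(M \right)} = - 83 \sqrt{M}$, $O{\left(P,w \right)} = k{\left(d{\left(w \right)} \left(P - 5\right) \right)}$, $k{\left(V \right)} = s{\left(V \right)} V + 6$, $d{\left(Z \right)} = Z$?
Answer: $33994 + 166 \sqrt{73} \approx 35412.0$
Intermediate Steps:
$s{\left(D \right)} = -2$ ($s{\left(D \right)} = -4 + 2 = -2$)
$k{\left(V \right)} = 6 - 2 V$ ($k{\left(V \right)} = - 2 V + 6 = 6 - 2 V$)
$O{\left(P,w \right)} = 6 - 2 w \left(-5 + P\right)$ ($O{\left(P,w \right)} = 6 - 2 w \left(P - 5\right) = 6 - 2 w \left(-5 + P\right)$)
$33994 - v{\left(O{\left(-6,13 \right)} \right)} = 33994 - - 83 \sqrt{6 - 26 \left(-5 - 6\right)} = 33994 - - 83 \sqrt{6 - 26 \left(-11\right)} = 33994 - - 83 \sqrt{6 + 286} = 33994 - - 83 \sqrt{292} = 33994 - - 83 \cdot 2 \sqrt{73} = 33994 - - 166 \sqrt{73} = 33994 + 166 \sqrt{73}$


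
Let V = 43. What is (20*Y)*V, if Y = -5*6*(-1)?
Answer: 25800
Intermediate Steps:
Y = 30 (Y = -30*(-1) = 30)
(20*Y)*V = (20*30)*43 = 600*43 = 25800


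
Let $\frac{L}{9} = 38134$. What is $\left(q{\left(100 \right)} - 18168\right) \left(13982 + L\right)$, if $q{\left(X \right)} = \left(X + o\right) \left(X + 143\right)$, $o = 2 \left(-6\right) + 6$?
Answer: $1669496712$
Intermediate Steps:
$L = 343206$ ($L = 9 \cdot 38134 = 343206$)
$o = -6$ ($o = -12 + 6 = -6$)
$q{\left(X \right)} = \left(-6 + X\right) \left(143 + X\right)$ ($q{\left(X \right)} = \left(X - 6\right) \left(X + 143\right) = \left(-6 + X\right) \left(143 + X\right)$)
$\left(q{\left(100 \right)} - 18168\right) \left(13982 + L\right) = \left(\left(-858 + 100^{2} + 137 \cdot 100\right) - 18168\right) \left(13982 + 343206\right) = \left(\left(-858 + 10000 + 13700\right) - 18168\right) 357188 = \left(22842 - 18168\right) 357188 = 4674 \cdot 357188 = 1669496712$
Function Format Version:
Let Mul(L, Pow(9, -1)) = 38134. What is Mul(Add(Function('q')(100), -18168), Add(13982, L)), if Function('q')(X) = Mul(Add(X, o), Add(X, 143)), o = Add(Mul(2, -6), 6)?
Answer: 1669496712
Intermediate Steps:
L = 343206 (L = Mul(9, 38134) = 343206)
o = -6 (o = Add(-12, 6) = -6)
Function('q')(X) = Mul(Add(-6, X), Add(143, X)) (Function('q')(X) = Mul(Add(X, -6), Add(X, 143)) = Mul(Add(-6, X), Add(143, X)))
Mul(Add(Function('q')(100), -18168), Add(13982, L)) = Mul(Add(Add(-858, Pow(100, 2), Mul(137, 100)), -18168), Add(13982, 343206)) = Mul(Add(Add(-858, 10000, 13700), -18168), 357188) = Mul(Add(22842, -18168), 357188) = Mul(4674, 357188) = 1669496712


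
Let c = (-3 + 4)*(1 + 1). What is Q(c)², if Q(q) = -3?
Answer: 9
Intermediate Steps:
c = 2 (c = 1*2 = 2)
Q(c)² = (-3)² = 9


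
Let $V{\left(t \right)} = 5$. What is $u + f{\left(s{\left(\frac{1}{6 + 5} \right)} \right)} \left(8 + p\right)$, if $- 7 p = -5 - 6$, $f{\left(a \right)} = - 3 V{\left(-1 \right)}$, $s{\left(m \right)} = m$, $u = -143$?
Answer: $- \frac{2006}{7} \approx -286.57$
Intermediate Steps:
$f{\left(a \right)} = -15$ ($f{\left(a \right)} = \left(-3\right) 5 = -15$)
$p = \frac{11}{7}$ ($p = - \frac{-5 - 6}{7} = \left(- \frac{1}{7}\right) \left(-11\right) = \frac{11}{7} \approx 1.5714$)
$u + f{\left(s{\left(\frac{1}{6 + 5} \right)} \right)} \left(8 + p\right) = -143 - 15 \left(8 + \frac{11}{7}\right) = -143 - \frac{1005}{7} = - \frac{2006}{7}$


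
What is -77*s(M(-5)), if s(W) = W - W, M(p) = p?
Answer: 0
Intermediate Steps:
s(W) = 0
-77*s(M(-5)) = -77*0 = -11*0 = 0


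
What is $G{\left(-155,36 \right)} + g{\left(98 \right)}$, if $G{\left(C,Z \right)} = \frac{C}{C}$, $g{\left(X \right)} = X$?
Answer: $99$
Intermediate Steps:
$G{\left(C,Z \right)} = 1$
$G{\left(-155,36 \right)} + g{\left(98 \right)} = 1 + 98 = 99$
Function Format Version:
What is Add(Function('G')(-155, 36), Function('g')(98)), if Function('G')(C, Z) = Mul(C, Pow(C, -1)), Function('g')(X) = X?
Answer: 99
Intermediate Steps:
Function('G')(C, Z) = 1
Add(Function('G')(-155, 36), Function('g')(98)) = Add(1, 98) = 99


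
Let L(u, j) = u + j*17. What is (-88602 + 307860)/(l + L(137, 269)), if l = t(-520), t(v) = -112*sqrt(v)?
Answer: 51635259/1435349 + 12278448*I*sqrt(130)/7176745 ≈ 35.974 + 19.507*I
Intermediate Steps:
L(u, j) = u + 17*j
l = -224*I*sqrt(130) ≈ -2554.0*I
(-88602 + 307860)/(l + L(137, 269)) = (-88602 + 307860)/(-224*I*sqrt(130) + (137 + 17*269)) = 219258/(-224*I*sqrt(130) + (137 + 4573)) = 219258/(-224*I*sqrt(130) + 4710) = 219258/(4710 - 224*I*sqrt(130))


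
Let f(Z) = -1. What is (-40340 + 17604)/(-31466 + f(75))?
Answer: 22736/31467 ≈ 0.72254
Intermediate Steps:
(-40340 + 17604)/(-31466 + f(75)) = (-40340 + 17604)/(-31466 - 1) = -22736/(-31467) = -22736*(-1/31467) = 22736/31467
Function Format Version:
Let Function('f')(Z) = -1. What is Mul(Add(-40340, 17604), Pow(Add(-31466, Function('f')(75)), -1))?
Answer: Rational(22736, 31467) ≈ 0.72254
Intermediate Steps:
Mul(Add(-40340, 17604), Pow(Add(-31466, Function('f')(75)), -1)) = Mul(Add(-40340, 17604), Pow(Add(-31466, -1), -1)) = Mul(-22736, Pow(-31467, -1)) = Mul(-22736, Rational(-1, 31467)) = Rational(22736, 31467)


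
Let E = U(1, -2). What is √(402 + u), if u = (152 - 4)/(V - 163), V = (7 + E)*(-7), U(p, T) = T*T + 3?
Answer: √3038446/87 ≈ 20.036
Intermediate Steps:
U(p, T) = 3 + T² (U(p, T) = T² + 3 = 3 + T²)
E = 7 (E = 3 + (-2)² = 3 + 4 = 7)
V = -98 (V = (7 + 7)*(-7) = 14*(-7) = -98)
u = -148/261 (u = (152 - 4)/(-98 - 163) = 148/(-261) = 148*(-1/261) = -148/261 ≈ -0.56705)
√(402 + u) = √(402 - 148/261) = √(104774/261) = √3038446/87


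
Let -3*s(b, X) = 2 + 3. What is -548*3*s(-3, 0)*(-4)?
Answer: -10960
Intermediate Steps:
s(b, X) = -5/3 (s(b, X) = -(2 + 3)/3 = -1/3*5 = -5/3)
-548*3*s(-3, 0)*(-4) = -548*3*(-5/3)*(-4) = -(-2740)*(-4) = -548*20 = -10960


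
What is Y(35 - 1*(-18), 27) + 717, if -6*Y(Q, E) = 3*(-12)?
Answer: 723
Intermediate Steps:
Y(Q, E) = 6 (Y(Q, E) = -(-12)/2 = -⅙*(-36) = 6)
Y(35 - 1*(-18), 27) + 717 = 6 + 717 = 723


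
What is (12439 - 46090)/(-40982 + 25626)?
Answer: 33651/15356 ≈ 2.1914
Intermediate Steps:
(12439 - 46090)/(-40982 + 25626) = -33651/(-15356) = -33651*(-1/15356) = 33651/15356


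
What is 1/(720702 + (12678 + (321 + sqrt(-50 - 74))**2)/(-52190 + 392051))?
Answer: 83245083657875637/59994926596077888120625 - 436381524*I*sqrt(31)/59994926596077888120625 ≈ 1.3875e-6 - 4.0498e-14*I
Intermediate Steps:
1/(720702 + (12678 + (321 + sqrt(-50 - 74))**2)/(-52190 + 392051)) = 1/(720702 + (12678 + (321 + sqrt(-124))**2)/339861) = 1/(720702 + (12678 + (321 + 2*I*sqrt(31))**2)*(1/339861)) = 1/(720702 + (4226/113287 + (321 + 2*I*sqrt(31))**2/339861)) = 1/(81646171700/113287 + (321 + 2*I*sqrt(31))**2/339861)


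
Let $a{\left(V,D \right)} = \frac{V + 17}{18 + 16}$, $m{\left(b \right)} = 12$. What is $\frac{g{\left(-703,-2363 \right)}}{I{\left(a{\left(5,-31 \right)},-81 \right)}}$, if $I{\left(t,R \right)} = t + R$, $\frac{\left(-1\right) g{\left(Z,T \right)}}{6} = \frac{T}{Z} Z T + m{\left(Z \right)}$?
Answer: $\frac{284772831}{683} \approx 4.1694 \cdot 10^{5}$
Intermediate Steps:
$a{\left(V,D \right)} = \frac{1}{2} + \frac{V}{34}$ ($a{\left(V,D \right)} = \frac{17 + V}{34} = \left(17 + V\right) \frac{1}{34} = \frac{1}{2} + \frac{V}{34}$)
$g{\left(Z,T \right)} = -72 - 6 T^{2}$ ($g{\left(Z,T \right)} = - 6 \left(\frac{T}{Z} Z T + 12\right) = - 6 \left(T T + 12\right) = - 6 \left(T^{2} + 12\right) = - 6 \left(12 + T^{2}\right) = -72 - 6 T^{2}$)
$I{\left(t,R \right)} = R + t$
$\frac{g{\left(-703,-2363 \right)}}{I{\left(a{\left(5,-31 \right)},-81 \right)}} = \frac{-72 - 6 \left(-2363\right)^{2}}{-81 + \left(\frac{1}{2} + \frac{1}{34} \cdot 5\right)} = \frac{-72 - 33502614}{-81 + \left(\frac{1}{2} + \frac{5}{34}\right)} = \frac{-72 - 33502614}{-81 + \frac{11}{17}} = - \frac{33502686}{- \frac{1366}{17}} = \left(-33502686\right) \left(- \frac{17}{1366}\right) = \frac{284772831}{683}$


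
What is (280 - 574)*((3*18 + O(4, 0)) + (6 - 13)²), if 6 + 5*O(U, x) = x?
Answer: -149646/5 ≈ -29929.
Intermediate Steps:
O(U, x) = -6/5 + x/5
(280 - 574)*((3*18 + O(4, 0)) + (6 - 13)²) = (280 - 574)*((3*18 + (-6/5 + (⅕)*0)) + (6 - 13)²) = -294*((54 + (-6/5 + 0)) + (-7)²) = -294*((54 - 6/5) + 49) = -294*(264/5 + 49) = -294*509/5 = -149646/5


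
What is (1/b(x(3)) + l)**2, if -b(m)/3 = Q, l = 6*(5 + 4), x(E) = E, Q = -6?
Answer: 946729/324 ≈ 2922.0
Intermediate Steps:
l = 54 (l = 6*9 = 54)
b(m) = 18 (b(m) = -3*(-6) = 18)
(1/b(x(3)) + l)**2 = (1/18 + 54)**2 = (973/18)**2 = 946729/324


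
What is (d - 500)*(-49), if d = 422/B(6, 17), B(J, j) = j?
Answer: 395822/17 ≈ 23284.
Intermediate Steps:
d = 422/17 ≈ 24.824
(d - 500)*(-49) = (422/17 - 500)*(-49) = -8078/17*(-49) = 395822/17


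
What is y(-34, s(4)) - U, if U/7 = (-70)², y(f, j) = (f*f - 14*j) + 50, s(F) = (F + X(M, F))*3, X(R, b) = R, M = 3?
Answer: -33388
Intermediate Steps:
s(F) = 9 + 3*F (s(F) = (F + 3)*3 = (3 + F)*3 = 9 + 3*F)
y(f, j) = 50 + f² - 14*j (y(f, j) = (f² - 14*j) + 50 = 50 + f² - 14*j)
U = 34300 (U = 7*(-70)² = 7*4900 = 34300)
y(-34, s(4)) - U = (50 + (-34)² - 14*(9 + 3*4)) - 1*34300 = (50 + 1156 - 14*(9 + 12)) - 34300 = (50 + 1156 - 14*21) - 34300 = (50 + 1156 - 294) - 34300 = 912 - 34300 = -33388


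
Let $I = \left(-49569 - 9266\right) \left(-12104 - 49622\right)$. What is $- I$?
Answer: $-3631649210$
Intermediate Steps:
$I = 3631649210$ ($I = \left(-58835\right) \left(-61726\right) = 3631649210$)
$- I = \left(-1\right) 3631649210 = -3631649210$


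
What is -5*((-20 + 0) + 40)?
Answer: -100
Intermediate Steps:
-5*((-20 + 0) + 40) = -5*(-20 + 40) = -5*20 = -100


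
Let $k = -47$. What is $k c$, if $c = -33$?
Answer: $1551$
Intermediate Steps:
$k c = \left(-47\right) \left(-33\right) = 1551$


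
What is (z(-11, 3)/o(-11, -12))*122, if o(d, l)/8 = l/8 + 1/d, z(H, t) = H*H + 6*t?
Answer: -93269/70 ≈ -1332.4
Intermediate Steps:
z(H, t) = H² + 6*t
o(d, l) = l + 8/d (o(d, l) = 8*(l/8 + 1/d) = 8*(1/d + l/8) = l + 8/d)
(z(-11, 3)/o(-11, -12))*122 = (((-11)² + 6*3)/(-12 + 8/(-11)))*122 = ((121 + 18)/(-12 + 8*(-1/11)))*122 = (139/(-12 - 8/11))*122 = (139/(-140/11))*122 = (139*(-11/140))*122 = -1529/140*122 = -93269/70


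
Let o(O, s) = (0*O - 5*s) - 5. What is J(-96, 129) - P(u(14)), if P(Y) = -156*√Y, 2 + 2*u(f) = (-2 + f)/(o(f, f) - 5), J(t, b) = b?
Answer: 129 + 39*I*√430/5 ≈ 129.0 + 161.74*I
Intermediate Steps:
o(O, s) = -5 - 5*s (o(O, s) = (0 - 5*s) - 5 = -5*s - 5 = -5 - 5*s)
u(f) = -1 + (-2 + f)/(2*(-10 - 5*f)) (u(f) = -1 + ((-2 + f)/((-5 - 5*f) - 5))/2 = -1 + ((-2 + f)/(-10 - 5*f))/2 = -1 + (-2 + f)/(2*(-10 - 5*f)))
J(-96, 129) - P(u(14)) = 129 - (-156)*√((-18 - 11*14)/(10*(2 + 14))) = 129 - (-156)*√((⅒)*(-18 - 154)/16) = 129 - (-156)*√((⅒)*(1/16)*(-172)) = 129 - (-156)*√(-43/40) = 129 - (-156)*I*√430/20 = 129 - (-39)*I*√430/5 = 129 + 39*I*√430/5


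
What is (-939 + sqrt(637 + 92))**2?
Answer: 831744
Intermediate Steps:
(-939 + sqrt(637 + 92))**2 = (-939 + sqrt(729))**2 = (-939 + 27)**2 = (-912)**2 = 831744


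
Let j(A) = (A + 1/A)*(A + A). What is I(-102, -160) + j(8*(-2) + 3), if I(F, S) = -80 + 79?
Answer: 339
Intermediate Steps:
j(A) = 2*A*(A + 1/A) (j(A) = (A + 1/A)*(2*A) = 2*A*(A + 1/A))
I(F, S) = -1
I(-102, -160) + j(8*(-2) + 3) = -1 + (2 + 2*(8*(-2) + 3)²) = -1 + (2 + 2*(-16 + 3)²) = -1 + (2 + 2*(-13)²) = -1 + (2 + 2*169) = -1 + (2 + 338) = -1 + 340 = 339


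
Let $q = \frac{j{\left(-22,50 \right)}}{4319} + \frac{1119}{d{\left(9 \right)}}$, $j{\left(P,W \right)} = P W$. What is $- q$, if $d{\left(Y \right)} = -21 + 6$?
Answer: $\frac{1616487}{21595} \approx 74.855$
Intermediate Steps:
$d{\left(Y \right)} = -15$
$q = - \frac{1616487}{21595}$ ($q = \frac{\left(-22\right) 50}{4319} + \frac{1119}{-15} = \left(-1100\right) \frac{1}{4319} + 1119 \left(- \frac{1}{15}\right) = - \frac{1100}{4319} - \frac{373}{5} = - \frac{1616487}{21595} \approx -74.855$)
$- q = \left(-1\right) \left(- \frac{1616487}{21595}\right) = \frac{1616487}{21595}$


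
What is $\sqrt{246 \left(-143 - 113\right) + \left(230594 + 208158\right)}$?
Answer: $4 \sqrt{23486} \approx 613.01$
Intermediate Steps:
$\sqrt{246 \left(-143 - 113\right) + \left(230594 + 208158\right)} = \sqrt{246 \left(-256\right) + 438752} = \sqrt{-62976 + 438752} = \sqrt{375776} = 4 \sqrt{23486}$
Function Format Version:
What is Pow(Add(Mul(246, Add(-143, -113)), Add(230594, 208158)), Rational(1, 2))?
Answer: Mul(4, Pow(23486, Rational(1, 2))) ≈ 613.01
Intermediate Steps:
Pow(Add(Mul(246, Add(-143, -113)), Add(230594, 208158)), Rational(1, 2)) = Pow(Add(Mul(246, -256), 438752), Rational(1, 2)) = Pow(Add(-62976, 438752), Rational(1, 2)) = Pow(375776, Rational(1, 2)) = Mul(4, Pow(23486, Rational(1, 2)))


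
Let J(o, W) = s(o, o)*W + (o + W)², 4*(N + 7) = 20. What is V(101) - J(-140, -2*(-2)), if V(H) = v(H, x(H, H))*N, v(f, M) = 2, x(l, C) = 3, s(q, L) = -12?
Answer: -18452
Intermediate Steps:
N = -2 (N = -7 + (¼)*20 = -7 + 5 = -2)
V(H) = -4 (V(H) = 2*(-2) = -4)
J(o, W) = (W + o)² - 12*W (J(o, W) = -12*W + (o + W)² = -12*W + (W + o)² = (W + o)² - 12*W)
V(101) - J(-140, -2*(-2)) = -4 - ((-2*(-2) - 140)² - (-24)*(-2)) = -4 - ((4 - 140)² - 12*4) = -4 - ((-136)² - 48) = -4 - (18496 - 48) = -4 - 1*18448 = -4 - 18448 = -18452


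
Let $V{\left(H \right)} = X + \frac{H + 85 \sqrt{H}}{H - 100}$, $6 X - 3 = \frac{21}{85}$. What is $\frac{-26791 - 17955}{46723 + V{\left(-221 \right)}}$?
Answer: $- \frac{518827550437611220}{541765024526381787} - \frac{2940321185750 i \sqrt{221}}{541765024526381787} \approx -0.95766 - 8.0683 \cdot 10^{-5} i$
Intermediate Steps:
$X = \frac{46}{85}$ ($X = \frac{1}{2} + \frac{21 \cdot \frac{1}{85}}{6} = \frac{1}{2} + \frac{1}{6} \cdot \frac{21}{85} = \frac{1}{2} + \frac{7}{170} = \frac{46}{85} \approx 0.54118$)
$V{\left(H \right)} = \frac{46}{85} + \frac{H + 85 \sqrt{H}}{-100 + H}$ ($V{\left(H \right)} = \frac{46}{85} + \frac{H + 85 \sqrt{H}}{H - 100} = \frac{46}{85} + \frac{H + 85 \sqrt{H}}{-100 + H}$)
$\frac{-26791 - 17955}{46723 + V{\left(-221 \right)}} = \frac{-26791 - 17955}{46723 + \frac{-4600 + 131 \left(-221\right) + 7225 \sqrt{-221}}{85 \left(-100 - 221\right)}} = - \frac{44746}{46723 + \frac{-4600 - 28951 + 7225 i \sqrt{221}}{85 \left(-321\right)}} = - \frac{44746}{46723 + \frac{1}{85} \left(- \frac{1}{321}\right) \left(-4600 - 28951 + 7225 i \sqrt{221}\right)} = - \frac{44746}{46723 + \frac{1}{85} \left(- \frac{1}{321}\right) \left(-33551 + 7225 i \sqrt{221}\right)} = - \frac{44746}{46723 + \left(\frac{33551}{27285} - \frac{85 i \sqrt{221}}{321}\right)} = - \frac{44746}{\frac{1274870606}{27285} - \frac{85 i \sqrt{221}}{321}}$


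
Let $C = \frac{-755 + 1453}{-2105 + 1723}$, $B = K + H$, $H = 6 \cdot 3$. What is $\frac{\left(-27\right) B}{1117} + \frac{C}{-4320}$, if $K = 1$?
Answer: $- \frac{422896727}{921659040} \approx -0.45884$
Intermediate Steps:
$H = 18$
$B = 19$ ($B = 1 + 18 = 19$)
$C = - \frac{349}{191}$ ($C = \frac{698}{-382} = 698 \left(- \frac{1}{382}\right) = - \frac{349}{191} \approx -1.8272$)
$\frac{\left(-27\right) B}{1117} + \frac{C}{-4320} = \frac{\left(-27\right) 19}{1117} - \frac{349}{191 \left(-4320\right)} = \left(-513\right) \frac{1}{1117} - - \frac{349}{825120} = - \frac{513}{1117} + \frac{349}{825120} = - \frac{422896727}{921659040}$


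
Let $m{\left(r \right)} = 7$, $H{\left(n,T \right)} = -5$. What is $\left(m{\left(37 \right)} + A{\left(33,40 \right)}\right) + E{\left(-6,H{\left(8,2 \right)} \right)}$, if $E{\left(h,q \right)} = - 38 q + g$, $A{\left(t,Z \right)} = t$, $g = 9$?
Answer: $239$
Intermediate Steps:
$E{\left(h,q \right)} = 9 - 38 q$ ($E{\left(h,q \right)} = - 38 q + 9 = 9 - 38 q$)
$\left(m{\left(37 \right)} + A{\left(33,40 \right)}\right) + E{\left(-6,H{\left(8,2 \right)} \right)} = \left(7 + 33\right) + \left(9 - -190\right) = 40 + \left(9 + 190\right) = 40 + 199 = 239$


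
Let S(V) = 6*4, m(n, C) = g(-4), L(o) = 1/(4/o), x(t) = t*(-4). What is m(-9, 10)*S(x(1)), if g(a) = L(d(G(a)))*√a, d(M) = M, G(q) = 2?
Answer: 24*I ≈ 24.0*I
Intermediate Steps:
x(t) = -4*t
L(o) = o/4
g(a) = √a/2 (g(a) = ((¼)*2)*√a = √a/2)
m(n, C) = I (m(n, C) = √(-4)/2 = (2*I)/2 = I)
S(V) = 24
m(-9, 10)*S(x(1)) = I*24 = 24*I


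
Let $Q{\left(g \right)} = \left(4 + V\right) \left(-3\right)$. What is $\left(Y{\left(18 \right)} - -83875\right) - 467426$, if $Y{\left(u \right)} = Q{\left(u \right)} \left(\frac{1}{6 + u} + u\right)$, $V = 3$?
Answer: $- \frac{3071439}{8} \approx -3.8393 \cdot 10^{5}$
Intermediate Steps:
$Q{\left(g \right)} = -21$ ($Q{\left(g \right)} = \left(4 + 3\right) \left(-3\right) = 7 \left(-3\right) = -21$)
$Y{\left(u \right)} = - 21 u - \frac{21}{6 + u}$ ($Y{\left(u \right)} = - 21 \left(\frac{1}{6 + u} + u\right) = - 21 \left(u + \frac{1}{6 + u}\right) = - 21 u - \frac{21}{6 + u}$)
$\left(Y{\left(18 \right)} - -83875\right) - 467426 = \left(\frac{21 \left(-1 - 18^{2} - 108\right)}{6 + 18} - -83875\right) - 467426 = \left(\frac{21 \left(-1 - 324 - 108\right)}{24} + 83875\right) - 467426 = \left(21 \cdot \frac{1}{24} \left(-1 - 324 - 108\right) + 83875\right) - 467426 = \left(21 \cdot \frac{1}{24} \left(-433\right) + 83875\right) - 467426 = \left(- \frac{3031}{8} + 83875\right) - 467426 = \frac{667969}{8} - 467426 = - \frac{3071439}{8}$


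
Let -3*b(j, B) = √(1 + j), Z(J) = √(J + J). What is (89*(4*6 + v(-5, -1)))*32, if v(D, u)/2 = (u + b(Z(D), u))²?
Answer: 68352 + 5696*(3 + √(1 + I*√10))²/9 ≈ 80260.0 + 6088.3*I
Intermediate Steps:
Z(J) = √2*√J (Z(J) = √(2*J) = √2*√J)
b(j, B) = -√(1 + j)/3
v(D, u) = 2*(u - √(1 + √2*√D)/3)²
(89*(4*6 + v(-5, -1)))*32 = (89*(4*6 + 2*(-√(1 + √2*√(-5)) + 3*(-1))²/9))*32 = (89*(24 + 2*(-√(1 + √2*(I*√5)) - 3)²/9))*32 = (89*(24 + 2*(-√(1 + I*√10) - 3)²/9))*32 = (89*(24 + 2*(-3 - √(1 + I*√10))²/9))*32 = (2136 + 178*(-3 - √(1 + I*√10))²/9)*32 = 68352 + 5696*(-3 - √(1 + I*√10))²/9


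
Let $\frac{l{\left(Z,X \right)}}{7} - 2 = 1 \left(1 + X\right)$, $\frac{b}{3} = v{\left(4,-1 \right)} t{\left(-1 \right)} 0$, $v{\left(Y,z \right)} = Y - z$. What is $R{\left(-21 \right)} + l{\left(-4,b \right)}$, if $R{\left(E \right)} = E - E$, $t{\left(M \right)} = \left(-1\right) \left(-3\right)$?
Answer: $21$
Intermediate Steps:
$t{\left(M \right)} = 3$
$R{\left(E \right)} = 0$
$b = 0$ ($b = 3 \left(4 - -1\right) 3 \cdot 0 = 3 \left(4 + 1\right) 3 \cdot 0 = 3 \cdot 5 \cdot 3 \cdot 0 = 3 \cdot 15 \cdot 0 = 3 \cdot 0 = 0$)
$l{\left(Z,X \right)} = 21 + 7 X$ ($l{\left(Z,X \right)} = 14 + 7 \cdot 1 \left(1 + X\right) = 14 + 7 \left(1 + X\right) = 14 + \left(7 + 7 X\right) = 21 + 7 X$)
$R{\left(-21 \right)} + l{\left(-4,b \right)} = 0 + \left(21 + 7 \cdot 0\right) = 0 + \left(21 + 0\right) = 0 + 21 = 21$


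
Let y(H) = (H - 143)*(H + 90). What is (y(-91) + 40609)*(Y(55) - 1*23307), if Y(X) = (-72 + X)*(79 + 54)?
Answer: -1044273824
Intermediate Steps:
y(H) = (-143 + H)*(90 + H)
Y(X) = -9576 + 133*X (Y(X) = (-72 + X)*133 = -9576 + 133*X)
(y(-91) + 40609)*(Y(55) - 1*23307) = ((-12870 + (-91)² - 53*(-91)) + 40609)*((-9576 + 133*55) - 1*23307) = ((-12870 + 8281 + 4823) + 40609)*((-9576 + 7315) - 23307) = (234 + 40609)*(-2261 - 23307) = 40843*(-25568) = -1044273824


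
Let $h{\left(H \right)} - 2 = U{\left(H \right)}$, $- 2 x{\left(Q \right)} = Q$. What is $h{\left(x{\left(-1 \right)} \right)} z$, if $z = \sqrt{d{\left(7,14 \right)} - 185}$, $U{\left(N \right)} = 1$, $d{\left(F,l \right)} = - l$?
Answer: $3 i \sqrt{199} \approx 42.32 i$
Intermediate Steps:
$x{\left(Q \right)} = - \frac{Q}{2}$
$h{\left(H \right)} = 3$ ($h{\left(H \right)} = 2 + 1 = 3$)
$z = i \sqrt{199}$ ($z = \sqrt{\left(-1\right) 14 - 185} = \sqrt{-14 - 185} = \sqrt{-199} = i \sqrt{199} \approx 14.107 i$)
$h{\left(x{\left(-1 \right)} \right)} z = 3 i \sqrt{199}$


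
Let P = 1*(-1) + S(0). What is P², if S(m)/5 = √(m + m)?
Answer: 1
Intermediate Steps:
S(m) = 5*√2*√m (S(m) = 5*√(m + m) = 5*√(2*m) = 5*(√2*√m) = 5*√2*√m)
P = -1 (P = 1*(-1) + 5*√2*√0 = -1 + 5*√2*0 = -1 + 0 = -1)
P² = (-1)² = 1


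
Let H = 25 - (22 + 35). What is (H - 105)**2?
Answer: 18769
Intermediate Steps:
H = -32 (H = 25 - 1*57 = 25 - 57 = -32)
(H - 105)**2 = (-32 - 105)**2 = (-137)**2 = 18769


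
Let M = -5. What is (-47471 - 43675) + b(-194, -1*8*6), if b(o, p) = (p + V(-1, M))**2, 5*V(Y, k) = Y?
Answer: -2220569/25 ≈ -88823.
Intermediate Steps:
V(Y, k) = Y/5
b(o, p) = (-1/5 + p)**2 (b(o, p) = (p + (1/5)*(-1))**2 = (p - 1/5)**2 = (-1/5 + p)**2)
(-47471 - 43675) + b(-194, -1*8*6) = (-47471 - 43675) + (-1 + 5*(-1*8*6))**2/25 = -91146 + (-1 + 5*(-8*6))**2/25 = -91146 + (-1 + 5*(-48))**2/25 = -91146 + (-1 - 240)**2/25 = -91146 + (1/25)*(-241)**2 = -91146 + (1/25)*58081 = -91146 + 58081/25 = -2220569/25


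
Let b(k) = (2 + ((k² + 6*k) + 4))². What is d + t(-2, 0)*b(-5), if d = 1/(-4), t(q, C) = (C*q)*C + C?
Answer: -¼ ≈ -0.25000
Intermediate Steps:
t(q, C) = C + q*C² (t(q, C) = q*C² + C = C + q*C²)
d = -¼ ≈ -0.25000
b(k) = (6 + k² + 6*k)² (b(k) = (2 + (4 + k² + 6*k))² = (6 + k² + 6*k)²)
d + t(-2, 0)*b(-5) = -¼ + (0*(1 + 0*(-2)))*(6 + (-5)² + 6*(-5))² = -¼ + (0*(1 + 0))*(6 + 25 - 30)² = -¼ + (0*1)*1² = -¼ + 0*1 = -¼ + 0 = -¼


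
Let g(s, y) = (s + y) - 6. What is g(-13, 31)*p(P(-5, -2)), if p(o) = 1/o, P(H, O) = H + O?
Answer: -12/7 ≈ -1.7143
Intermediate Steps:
g(s, y) = -6 + s + y
p(o) = 1/o
g(-13, 31)*p(P(-5, -2)) = (-6 - 13 + 31)/(-5 - 2) = 12/(-7) = 12*(-⅐) = -12/7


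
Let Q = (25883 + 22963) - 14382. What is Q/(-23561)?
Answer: -34464/23561 ≈ -1.4628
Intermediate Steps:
Q = 34464 (Q = 48846 - 14382 = 34464)
Q/(-23561) = 34464/(-23561) = 34464*(-1/23561) = -34464/23561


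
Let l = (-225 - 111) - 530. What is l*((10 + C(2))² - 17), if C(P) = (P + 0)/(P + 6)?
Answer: -610097/8 ≈ -76262.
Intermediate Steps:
C(P) = P/(6 + P)
l = -866 (l = -336 - 530 = -866)
l*((10 + C(2))² - 17) = -866*((10 + 2/(6 + 2))² - 17) = -866*((10 + 2/8)² - 17) = -866*((10 + 2*(⅛))² - 17) = -866*((10 + ¼)² - 17) = -866*((41/4)² - 17) = -866*(1681/16 - 17) = -866*1409/16 = -610097/8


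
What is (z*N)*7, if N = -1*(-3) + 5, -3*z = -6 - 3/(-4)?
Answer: 98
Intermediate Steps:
z = 7/4 (z = -(-6 - 3/(-4))/3 = -(-6 - 3*(-1)/4)/3 = -(-6 - 1*(-¾))/3 = -(-6 + ¾)/3 = -⅓*(-21/4) = 7/4 ≈ 1.7500)
N = 8 (N = 3 + 5 = 8)
(z*N)*7 = ((7/4)*8)*7 = 14*7 = 98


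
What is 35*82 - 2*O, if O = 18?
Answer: 2834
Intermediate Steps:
35*82 - 2*O = 35*82 - 2*18 = 2870 - 36 = 2834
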